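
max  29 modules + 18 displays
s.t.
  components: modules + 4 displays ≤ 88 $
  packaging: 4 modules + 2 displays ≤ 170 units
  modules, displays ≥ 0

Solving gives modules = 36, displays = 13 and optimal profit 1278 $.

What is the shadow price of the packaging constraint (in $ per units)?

7

Check each constraint at x*: components 88/88 (tight); packaging 170/170 (tight).
From A_Bᵀ y = c: 1·y_components + 4·y_packaging = 29; 4·y_components + 2·y_packaging = 18.
This yields shadow prices y_components = 1, y_packaging = 7.
Shadow price of packaging = 7.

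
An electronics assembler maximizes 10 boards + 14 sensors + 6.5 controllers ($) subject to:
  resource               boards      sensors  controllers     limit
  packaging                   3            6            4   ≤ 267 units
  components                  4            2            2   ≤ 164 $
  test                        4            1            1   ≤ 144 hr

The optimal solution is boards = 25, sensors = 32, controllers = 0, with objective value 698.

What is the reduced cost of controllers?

-3.5

Binding: packaging and components. Non-binding: test (12 unused).
Since test is not tight, its dual is 0.
From A_Bᵀ y = c: 3·y_packaging + 4·y_components = 10; 6·y_packaging + 2·y_components = 14.
This yields shadow prices y_packaging = 2, y_components = 1.
Reduced cost of controllers: c₃ − yᵀa₃ = 6.5 − (2·4 + 1·2) = 6.5 − 10 = -3.5.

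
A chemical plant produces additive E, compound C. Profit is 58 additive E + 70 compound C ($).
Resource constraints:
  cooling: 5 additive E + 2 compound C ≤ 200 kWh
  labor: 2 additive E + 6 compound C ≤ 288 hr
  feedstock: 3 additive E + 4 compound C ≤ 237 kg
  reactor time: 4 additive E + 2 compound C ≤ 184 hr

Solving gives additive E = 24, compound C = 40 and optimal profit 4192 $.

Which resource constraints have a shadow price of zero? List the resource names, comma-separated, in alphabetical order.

cooling: 200/200 (binding)
labor: 288/288 (binding)
feedstock: 232/237 (slack 5)
reactor time: 176/184 (slack 8)
By complementary slackness, a constraint with positive slack has shadow price 0 → feedstock, reactor time.

feedstock, reactor time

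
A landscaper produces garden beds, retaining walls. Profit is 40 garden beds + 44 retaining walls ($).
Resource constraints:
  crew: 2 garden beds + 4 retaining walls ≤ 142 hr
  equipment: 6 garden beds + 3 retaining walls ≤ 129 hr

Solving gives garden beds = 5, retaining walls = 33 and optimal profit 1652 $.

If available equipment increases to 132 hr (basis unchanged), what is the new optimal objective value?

1664

Check each constraint at x*: crew 142/142 (tight); equipment 129/129 (tight).
Dual feasibility on the basic columns requires 2·y_crew + 6·y_equipment = 40, 4·y_crew + 3·y_equipment = 44.
Solving: y_crew = 8, y_equipment = 4.
Δz = y_equipment·Δb = 4 × (3) = 12, so new z* = 1652 + 12 = 1664.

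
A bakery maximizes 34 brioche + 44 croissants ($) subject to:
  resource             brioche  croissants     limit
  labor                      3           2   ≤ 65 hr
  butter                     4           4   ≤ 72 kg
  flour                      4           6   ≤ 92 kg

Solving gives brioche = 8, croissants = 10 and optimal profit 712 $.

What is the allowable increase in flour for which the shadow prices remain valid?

16

Binding constraints: butter, flour. The basis is B = [[4,4],[4,6]] with det 8.
Per unit increase in flour, x* moves by d = (-0.5, 0.5).
The basis stays optimal until brioche reaches 0; allowable increase = 16 kg.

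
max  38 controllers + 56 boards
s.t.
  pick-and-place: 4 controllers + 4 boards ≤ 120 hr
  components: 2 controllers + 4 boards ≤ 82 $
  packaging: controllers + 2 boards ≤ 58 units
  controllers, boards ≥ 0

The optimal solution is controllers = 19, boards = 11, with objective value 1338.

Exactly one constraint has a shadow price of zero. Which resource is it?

pick-and-place: 120/120 (binding)
components: 82/82 (binding)
packaging: 41/58 (slack 17)
By complementary slackness, a constraint with positive slack has shadow price 0 → packaging.

packaging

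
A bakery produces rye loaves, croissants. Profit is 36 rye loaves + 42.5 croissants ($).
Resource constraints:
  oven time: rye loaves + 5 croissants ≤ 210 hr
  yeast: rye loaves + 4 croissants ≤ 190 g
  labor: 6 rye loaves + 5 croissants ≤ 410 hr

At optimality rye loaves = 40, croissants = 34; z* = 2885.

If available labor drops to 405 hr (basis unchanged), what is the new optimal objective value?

At the optimum: oven time uses 210 of 210 (binding); yeast uses 176 of 190 (slack = 14); labor uses 410 of 410 (binding).
Slack constraints have shadow price 0 (complementary slackness).
The binding rows give the dual system: 1·y_oven time + 6·y_labor = 36 and 5·y_oven time + 5·y_labor = 42.5.
→ y_oven time = 3 and y_labor = 5.5.
Δz = y_labor·Δb = 5.5 × (-5) = -27.5, so new z* = 2885 − 27.5 = 2857.5.

2857.5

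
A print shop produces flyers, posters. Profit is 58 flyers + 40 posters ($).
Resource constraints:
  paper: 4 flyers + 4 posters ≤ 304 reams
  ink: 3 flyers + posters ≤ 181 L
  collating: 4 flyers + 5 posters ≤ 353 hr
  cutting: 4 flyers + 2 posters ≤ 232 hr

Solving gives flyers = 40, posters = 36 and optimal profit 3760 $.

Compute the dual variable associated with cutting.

9

At the optimum: paper uses 304 of 304 (binding); ink uses 156 of 181 (slack = 25); collating uses 340 of 353 (slack = 13); cutting uses 232 of 232 (binding).
Slack constraints have shadow price 0 (complementary slackness).
From A_Bᵀ y = c: 4·y_paper + 4·y_cutting = 58; 4·y_paper + 2·y_cutting = 40.
This yields shadow prices y_paper = 5.5, y_cutting = 9.
Shadow price of cutting = 9.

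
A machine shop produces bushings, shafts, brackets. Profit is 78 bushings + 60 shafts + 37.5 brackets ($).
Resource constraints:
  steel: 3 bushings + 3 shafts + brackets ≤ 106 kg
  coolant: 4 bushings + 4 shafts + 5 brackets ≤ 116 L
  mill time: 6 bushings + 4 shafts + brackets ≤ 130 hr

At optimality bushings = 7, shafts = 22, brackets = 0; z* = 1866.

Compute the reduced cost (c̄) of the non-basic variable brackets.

Check each constraint at x*: steel 87/106 (slack 19); coolant 116/116 (tight); mill time 130/130 (tight).
By complementary slackness, y = 0 for the non-binding constraint.
The binding rows give the dual system: 4·y_coolant + 6·y_mill time = 78 and 4·y_coolant + 4·y_mill time = 60.
This yields shadow prices y_coolant = 6, y_mill time = 9.
Reduced cost of brackets: c₃ − yᵀa₃ = 37.5 − (6·5 + 9·1) = 37.5 − 39 = -1.5.

-1.5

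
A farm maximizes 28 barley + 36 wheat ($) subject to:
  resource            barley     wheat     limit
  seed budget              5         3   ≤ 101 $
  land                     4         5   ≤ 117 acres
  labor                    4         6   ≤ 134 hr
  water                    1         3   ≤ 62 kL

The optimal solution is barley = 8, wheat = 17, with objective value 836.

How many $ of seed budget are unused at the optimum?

seed budget used = 5·8 + 3·17 = 91; slack = 101 − 91 = 10.

10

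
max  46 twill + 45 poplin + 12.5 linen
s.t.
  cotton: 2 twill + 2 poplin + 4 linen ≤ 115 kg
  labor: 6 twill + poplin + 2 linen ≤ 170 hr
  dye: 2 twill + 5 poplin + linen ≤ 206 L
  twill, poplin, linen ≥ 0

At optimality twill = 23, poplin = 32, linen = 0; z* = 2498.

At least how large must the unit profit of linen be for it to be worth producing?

Check each constraint at x*: cotton 110/115 (slack 5); labor 170/170 (tight); dye 206/206 (tight).
By complementary slackness, y = 0 for the non-binding constraint.
Dual feasibility on the basic columns requires 6·y_labor + 2·y_dye = 46, 1·y_labor + 5·y_dye = 45.
→ y_labor = 5 and y_dye = 8.
linen enters the basis when its profit ≥ yᵀa₃ = 5·2 + 8·1 = 18.

18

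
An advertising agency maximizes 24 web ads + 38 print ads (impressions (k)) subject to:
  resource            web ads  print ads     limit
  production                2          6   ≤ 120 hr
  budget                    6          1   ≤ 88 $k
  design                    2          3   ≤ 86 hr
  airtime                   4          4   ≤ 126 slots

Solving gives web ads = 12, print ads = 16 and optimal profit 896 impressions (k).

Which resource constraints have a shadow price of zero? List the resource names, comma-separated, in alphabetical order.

airtime, design

production: 120/120 (binding)
budget: 88/88 (binding)
design: 72/86 (slack 14)
airtime: 112/126 (slack 14)
By complementary slackness, a constraint with positive slack has shadow price 0 → airtime, design.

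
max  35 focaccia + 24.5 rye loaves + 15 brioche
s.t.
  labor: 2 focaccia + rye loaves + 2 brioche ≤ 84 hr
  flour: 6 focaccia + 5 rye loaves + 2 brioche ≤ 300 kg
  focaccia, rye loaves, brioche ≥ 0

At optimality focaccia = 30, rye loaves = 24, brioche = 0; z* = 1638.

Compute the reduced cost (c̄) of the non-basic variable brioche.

Check each constraint at x*: labor 84/84 (tight); flour 300/300 (tight).
The binding rows give the dual system: 2·y_labor + 6·y_flour = 35 and 1·y_labor + 5·y_flour = 24.5.
→ y_labor = 7 and y_flour = 3.5.
Reduced cost of brioche: c₃ − yᵀa₃ = 15 − (7·2 + 3.5·2) = 15 − 21 = -6.

-6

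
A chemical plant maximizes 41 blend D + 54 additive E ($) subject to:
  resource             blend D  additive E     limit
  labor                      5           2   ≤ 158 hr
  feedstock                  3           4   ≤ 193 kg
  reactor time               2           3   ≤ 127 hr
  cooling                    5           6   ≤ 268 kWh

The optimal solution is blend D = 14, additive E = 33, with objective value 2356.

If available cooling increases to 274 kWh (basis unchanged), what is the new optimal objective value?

Check each constraint at x*: labor 136/158 (slack 22); feedstock 174/193 (slack 19); reactor time 127/127 (tight); cooling 268/268 (tight).
By complementary slackness, y = 0 for the non-binding constraints.
From A_Bᵀ y = c: 2·y_reactor time + 5·y_cooling = 41; 3·y_reactor time + 6·y_cooling = 54.
Solving: y_reactor time = 8, y_cooling = 5.
Δz = y_cooling·Δb = 5 × (6) = 30, so new z* = 2356 + 30 = 2386.

2386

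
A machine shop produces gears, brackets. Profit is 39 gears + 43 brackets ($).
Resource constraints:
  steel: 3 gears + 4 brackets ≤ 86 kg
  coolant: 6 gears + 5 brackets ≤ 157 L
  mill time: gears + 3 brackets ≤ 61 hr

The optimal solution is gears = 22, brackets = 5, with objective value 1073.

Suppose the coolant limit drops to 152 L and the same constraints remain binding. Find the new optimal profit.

1058

Binding: steel and coolant. Non-binding: mill time (24 unused).
Since mill time is not tight, its dual is 0.
Dual feasibility on the basic columns requires 3·y_steel + 6·y_coolant = 39, 4·y_steel + 5·y_coolant = 43.
This yields shadow prices y_steel = 7, y_coolant = 3.
Δz = y_coolant·Δb = 3 × (-5) = -15, so new z* = 1073 − 15 = 1058.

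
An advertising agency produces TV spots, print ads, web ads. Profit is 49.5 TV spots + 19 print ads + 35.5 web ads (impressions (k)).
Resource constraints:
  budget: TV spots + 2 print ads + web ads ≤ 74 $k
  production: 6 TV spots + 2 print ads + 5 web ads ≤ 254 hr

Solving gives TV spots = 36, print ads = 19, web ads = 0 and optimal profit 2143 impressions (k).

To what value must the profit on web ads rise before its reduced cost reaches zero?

Check each constraint at x*: budget 74/74 (tight); production 254/254 (tight).
The binding rows give the dual system: 1·y_budget + 6·y_production = 49.5 and 2·y_budget + 2·y_production = 19.
→ y_budget = 1.5 and y_production = 8.
web ads enters the basis when its profit ≥ yᵀa₃ = 1.5·1 + 8·5 = 41.5.

41.5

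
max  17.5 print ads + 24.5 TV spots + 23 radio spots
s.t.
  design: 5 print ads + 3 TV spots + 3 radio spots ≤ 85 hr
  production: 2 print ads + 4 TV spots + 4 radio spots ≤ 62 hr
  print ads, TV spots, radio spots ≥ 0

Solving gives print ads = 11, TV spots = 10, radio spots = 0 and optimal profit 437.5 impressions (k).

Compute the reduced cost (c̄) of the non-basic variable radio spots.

Both design and production are binding at x*.
The binding rows give the dual system: 5·y_design + 2·y_production = 17.5 and 3·y_design + 4·y_production = 24.5.
→ y_design = 1.5 and y_production = 5.
Reduced cost of radio spots: c₃ − yᵀa₃ = 23 − (1.5·3 + 5·4) = 23 − 24.5 = -1.5.

-1.5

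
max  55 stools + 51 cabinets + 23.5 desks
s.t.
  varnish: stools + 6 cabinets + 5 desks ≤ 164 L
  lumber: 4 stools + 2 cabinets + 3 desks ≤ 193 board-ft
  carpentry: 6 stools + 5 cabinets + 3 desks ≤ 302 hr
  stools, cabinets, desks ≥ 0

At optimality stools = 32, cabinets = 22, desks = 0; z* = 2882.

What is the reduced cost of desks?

-8.5

At the optimum: varnish uses 164 of 164 (binding); lumber uses 172 of 193 (slack = 21); carpentry uses 302 of 302 (binding).
Since lumber is not tight, its dual is 0.
The binding rows give the dual system: 1·y_varnish + 6·y_carpentry = 55 and 6·y_varnish + 5·y_carpentry = 51.
This yields shadow prices y_varnish = 1, y_carpentry = 9.
Reduced cost of desks: c₃ − yᵀa₃ = 23.5 − (1·5 + 9·3) = 23.5 − 32 = -8.5.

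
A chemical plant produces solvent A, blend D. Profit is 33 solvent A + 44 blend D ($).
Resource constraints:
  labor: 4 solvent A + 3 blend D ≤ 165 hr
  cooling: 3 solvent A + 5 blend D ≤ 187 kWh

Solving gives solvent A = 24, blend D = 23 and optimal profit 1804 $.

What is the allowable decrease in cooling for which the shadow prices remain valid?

Binding constraints: labor, cooling. The basis is B = [[4,3],[3,5]] with det 11.
Per unit decrease in cooling, x* moves by d = (0.2727, -0.3636).
The basis stays optimal until blend D reaches 0; allowable decrease = 63.25 kWh.

63.25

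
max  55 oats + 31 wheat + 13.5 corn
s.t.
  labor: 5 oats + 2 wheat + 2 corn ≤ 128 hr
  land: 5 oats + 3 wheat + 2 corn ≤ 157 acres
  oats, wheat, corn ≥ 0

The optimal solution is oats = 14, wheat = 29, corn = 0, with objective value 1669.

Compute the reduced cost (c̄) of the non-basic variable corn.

-8.5

At the optimum: labor uses 128 of 128 (binding); land uses 157 of 157 (binding).
The binding rows give the dual system: 5·y_labor + 5·y_land = 55 and 2·y_labor + 3·y_land = 31.
Solving: y_labor = 2, y_land = 9.
Reduced cost of corn: c₃ − yᵀa₃ = 13.5 − (2·2 + 9·2) = 13.5 − 22 = -8.5.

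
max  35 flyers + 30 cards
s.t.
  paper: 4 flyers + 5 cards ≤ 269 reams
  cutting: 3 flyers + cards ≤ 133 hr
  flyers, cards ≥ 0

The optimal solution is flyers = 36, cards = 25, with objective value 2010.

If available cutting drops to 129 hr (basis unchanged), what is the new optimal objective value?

1990

Check each constraint at x*: paper 269/269 (tight); cutting 133/133 (tight).
Dual feasibility on the basic columns requires 4·y_paper + 3·y_cutting = 35, 5·y_paper + 1·y_cutting = 30.
This yields shadow prices y_paper = 5, y_cutting = 5.
Δz = y_cutting·Δb = 5 × (-4) = -20, so new z* = 2010 − 20 = 1990.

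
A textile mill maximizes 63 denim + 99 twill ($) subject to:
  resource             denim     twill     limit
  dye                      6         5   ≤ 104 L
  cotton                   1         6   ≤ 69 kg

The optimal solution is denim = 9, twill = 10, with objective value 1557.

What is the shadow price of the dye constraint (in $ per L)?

9

At the optimum: dye uses 104 of 104 (binding); cotton uses 69 of 69 (binding).
Dual feasibility on the basic columns requires 6·y_dye + 1·y_cotton = 63, 5·y_dye + 6·y_cotton = 99.
This yields shadow prices y_dye = 9, y_cotton = 9.
Shadow price of dye = 9.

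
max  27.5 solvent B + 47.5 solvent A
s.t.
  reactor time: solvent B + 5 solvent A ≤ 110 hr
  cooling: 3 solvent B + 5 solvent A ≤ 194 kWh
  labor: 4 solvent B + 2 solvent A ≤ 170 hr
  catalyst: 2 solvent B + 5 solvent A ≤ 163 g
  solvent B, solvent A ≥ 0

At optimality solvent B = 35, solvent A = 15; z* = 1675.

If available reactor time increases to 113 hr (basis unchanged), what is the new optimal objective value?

At the optimum: reactor time uses 110 of 110 (binding); cooling uses 180 of 194 (slack = 14); labor uses 170 of 170 (binding); catalyst uses 145 of 163 (slack = 18).
Since cooling, catalyst are not tight, their duals are 0.
Dual feasibility on the basic columns requires 1·y_reactor time + 4·y_labor = 27.5, 5·y_reactor time + 2·y_labor = 47.5.
This yields shadow prices y_reactor time = 7.5, y_labor = 5.
Δz = y_reactor time·Δb = 7.5 × (3) = 22.5, so new z* = 1675 + 22.5 = 1697.5.

1697.5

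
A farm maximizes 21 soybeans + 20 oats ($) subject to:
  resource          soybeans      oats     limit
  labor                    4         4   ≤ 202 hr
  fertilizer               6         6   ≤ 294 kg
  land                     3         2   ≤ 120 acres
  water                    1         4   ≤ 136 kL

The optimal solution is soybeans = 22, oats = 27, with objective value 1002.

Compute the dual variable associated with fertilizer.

At the optimum: labor uses 196 of 202 (slack = 6); fertilizer uses 294 of 294 (binding); land uses 120 of 120 (binding); water uses 130 of 136 (slack = 6).
By complementary slackness, y = 0 for the non-binding constraints.
From A_Bᵀ y = c: 6·y_fertilizer + 3·y_land = 21; 6·y_fertilizer + 2·y_land = 20.
This yields shadow prices y_fertilizer = 3, y_land = 1.
Shadow price of fertilizer = 3.

3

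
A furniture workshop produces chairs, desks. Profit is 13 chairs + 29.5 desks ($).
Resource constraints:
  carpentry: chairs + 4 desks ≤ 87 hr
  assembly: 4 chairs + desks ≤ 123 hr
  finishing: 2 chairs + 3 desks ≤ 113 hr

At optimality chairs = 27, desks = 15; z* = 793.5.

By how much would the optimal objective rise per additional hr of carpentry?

Check each constraint at x*: carpentry 87/87 (tight); assembly 123/123 (tight); finishing 99/113 (slack 14).
Since finishing is not tight, its dual is 0.
Dual feasibility on the basic columns requires 1·y_carpentry + 4·y_assembly = 13, 4·y_carpentry + 1·y_assembly = 29.5.
Solving: y_carpentry = 7, y_assembly = 1.5.
Shadow price of carpentry = 7.

7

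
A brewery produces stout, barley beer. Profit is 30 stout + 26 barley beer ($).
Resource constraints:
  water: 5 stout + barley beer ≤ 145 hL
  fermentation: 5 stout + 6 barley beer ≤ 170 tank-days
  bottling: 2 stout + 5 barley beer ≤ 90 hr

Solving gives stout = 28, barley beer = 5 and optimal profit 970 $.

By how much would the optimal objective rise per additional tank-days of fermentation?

At the optimum: water uses 145 of 145 (binding); fermentation uses 170 of 170 (binding); bottling uses 81 of 90 (slack = 9).
Since bottling is not tight, its dual is 0.
From A_Bᵀ y = c: 5·y_water + 5·y_fermentation = 30; 1·y_water + 6·y_fermentation = 26.
Solving: y_water = 2, y_fermentation = 4.
Shadow price of fermentation = 4.

4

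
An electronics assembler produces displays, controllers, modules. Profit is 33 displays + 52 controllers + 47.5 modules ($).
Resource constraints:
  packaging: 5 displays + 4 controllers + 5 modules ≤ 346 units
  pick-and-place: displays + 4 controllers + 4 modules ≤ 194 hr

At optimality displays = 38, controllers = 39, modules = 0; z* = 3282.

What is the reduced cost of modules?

-9.5

At the optimum: packaging uses 346 of 346 (binding); pick-and-place uses 194 of 194 (binding).
Dual feasibility on the basic columns requires 5·y_packaging + 1·y_pick-and-place = 33, 4·y_packaging + 4·y_pick-and-place = 52.
→ y_packaging = 5 and y_pick-and-place = 8.
Reduced cost of modules: c₃ − yᵀa₃ = 47.5 − (5·5 + 8·4) = 47.5 − 57 = -9.5.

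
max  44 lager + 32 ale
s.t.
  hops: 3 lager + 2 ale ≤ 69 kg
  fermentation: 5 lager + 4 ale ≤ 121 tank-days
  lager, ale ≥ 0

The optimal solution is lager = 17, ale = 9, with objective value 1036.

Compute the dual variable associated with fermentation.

At the optimum: hops uses 69 of 69 (binding); fermentation uses 121 of 121 (binding).
From A_Bᵀ y = c: 3·y_hops + 5·y_fermentation = 44; 2·y_hops + 4·y_fermentation = 32.
This yields shadow prices y_hops = 8, y_fermentation = 4.
Shadow price of fermentation = 4.

4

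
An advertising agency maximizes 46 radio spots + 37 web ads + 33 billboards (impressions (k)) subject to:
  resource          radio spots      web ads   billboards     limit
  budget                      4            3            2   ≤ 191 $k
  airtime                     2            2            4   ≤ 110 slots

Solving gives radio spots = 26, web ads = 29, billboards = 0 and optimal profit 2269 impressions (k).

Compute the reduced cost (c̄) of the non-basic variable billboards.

-5

At the optimum: budget uses 191 of 191 (binding); airtime uses 110 of 110 (binding).
Dual feasibility on the basic columns requires 4·y_budget + 2·y_airtime = 46, 3·y_budget + 2·y_airtime = 37.
→ y_budget = 9 and y_airtime = 5.
Reduced cost of billboards: c₃ − yᵀa₃ = 33 − (9·2 + 5·4) = 33 − 38 = -5.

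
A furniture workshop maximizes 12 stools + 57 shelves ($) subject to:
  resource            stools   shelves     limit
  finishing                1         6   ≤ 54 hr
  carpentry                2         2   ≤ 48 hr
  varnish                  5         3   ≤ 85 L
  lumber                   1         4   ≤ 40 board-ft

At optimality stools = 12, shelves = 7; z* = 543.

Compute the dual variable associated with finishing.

4.5

Check each constraint at x*: finishing 54/54 (tight); carpentry 38/48 (slack 10); varnish 81/85 (slack 4); lumber 40/40 (tight).
Slack constraints have shadow price 0 (complementary slackness).
Dual feasibility on the basic columns requires 1·y_finishing + 1·y_lumber = 12, 6·y_finishing + 4·y_lumber = 57.
Solving: y_finishing = 4.5, y_lumber = 7.5.
Shadow price of finishing = 4.5.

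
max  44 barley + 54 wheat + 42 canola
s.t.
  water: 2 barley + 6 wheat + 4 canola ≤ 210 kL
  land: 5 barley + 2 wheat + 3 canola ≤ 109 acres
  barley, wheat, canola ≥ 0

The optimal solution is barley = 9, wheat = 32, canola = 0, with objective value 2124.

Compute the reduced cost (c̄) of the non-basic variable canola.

Check each constraint at x*: water 210/210 (tight); land 109/109 (tight).
Dual feasibility on the basic columns requires 2·y_water + 5·y_land = 44, 6·y_water + 2·y_land = 54.
Solving: y_water = 7, y_land = 6.
Reduced cost of canola: c₃ − yᵀa₃ = 42 − (7·4 + 6·3) = 42 − 46 = -4.

-4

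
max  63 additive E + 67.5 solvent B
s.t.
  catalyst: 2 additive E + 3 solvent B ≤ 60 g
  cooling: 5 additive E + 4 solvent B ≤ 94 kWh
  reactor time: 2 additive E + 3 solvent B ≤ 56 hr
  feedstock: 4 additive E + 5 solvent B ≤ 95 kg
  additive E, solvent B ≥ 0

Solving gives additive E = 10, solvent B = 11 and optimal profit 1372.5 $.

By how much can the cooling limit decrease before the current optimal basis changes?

Binding constraints: cooling, feedstock. The basis is B = [[5,4],[4,5]] with det 9.
Per unit decrease in cooling, x* moves by d = (-0.5556, 0.4444).
The basis stays optimal until reactor time becomes binding; allowable decrease = 13.5 kWh.

13.5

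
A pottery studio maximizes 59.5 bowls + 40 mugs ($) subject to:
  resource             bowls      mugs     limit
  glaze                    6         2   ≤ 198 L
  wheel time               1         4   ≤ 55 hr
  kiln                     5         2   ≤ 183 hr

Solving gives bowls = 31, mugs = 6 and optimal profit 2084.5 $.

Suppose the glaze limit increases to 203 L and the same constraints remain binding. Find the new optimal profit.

2129.5

Check each constraint at x*: glaze 198/198 (tight); wheel time 55/55 (tight); kiln 167/183 (slack 16).
By complementary slackness, y = 0 for the non-binding constraint.
The binding rows give the dual system: 6·y_glaze + 1·y_wheel time = 59.5 and 2·y_glaze + 4·y_wheel time = 40.
→ y_glaze = 9 and y_wheel time = 5.5.
Δz = y_glaze·Δb = 9 × (5) = 45, so new z* = 2084.5 + 45 = 2129.5.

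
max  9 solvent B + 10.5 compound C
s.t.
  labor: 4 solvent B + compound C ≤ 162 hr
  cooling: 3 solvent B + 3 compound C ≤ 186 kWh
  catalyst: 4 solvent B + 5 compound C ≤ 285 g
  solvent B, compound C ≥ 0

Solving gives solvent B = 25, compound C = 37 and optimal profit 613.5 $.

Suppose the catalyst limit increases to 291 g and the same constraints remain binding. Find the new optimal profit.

622.5

Check each constraint at x*: labor 137/162 (slack 25); cooling 186/186 (tight); catalyst 285/285 (tight).
Slack constraints have shadow price 0 (complementary slackness).
The binding rows give the dual system: 3·y_cooling + 4·y_catalyst = 9 and 3·y_cooling + 5·y_catalyst = 10.5.
This yields shadow prices y_cooling = 1, y_catalyst = 1.5.
Δz = y_catalyst·Δb = 1.5 × (6) = 9, so new z* = 613.5 + 9 = 622.5.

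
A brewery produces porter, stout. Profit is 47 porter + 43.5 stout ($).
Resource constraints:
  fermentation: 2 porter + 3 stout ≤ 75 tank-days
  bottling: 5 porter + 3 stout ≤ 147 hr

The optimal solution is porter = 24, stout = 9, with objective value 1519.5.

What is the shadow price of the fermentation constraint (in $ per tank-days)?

Check each constraint at x*: fermentation 75/75 (tight); bottling 147/147 (tight).
Dual feasibility on the basic columns requires 2·y_fermentation + 5·y_bottling = 47, 3·y_fermentation + 3·y_bottling = 43.5.
→ y_fermentation = 8.5 and y_bottling = 6.
Shadow price of fermentation = 8.5.

8.5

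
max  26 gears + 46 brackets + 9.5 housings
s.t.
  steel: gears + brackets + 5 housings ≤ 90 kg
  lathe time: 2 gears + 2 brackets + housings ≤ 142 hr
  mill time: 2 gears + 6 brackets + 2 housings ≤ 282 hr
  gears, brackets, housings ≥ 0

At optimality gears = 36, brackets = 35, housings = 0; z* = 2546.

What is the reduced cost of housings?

Check each constraint at x*: steel 71/90 (slack 19); lathe time 142/142 (tight); mill time 282/282 (tight).
Since steel is not tight, its dual is 0.
Dual feasibility on the basic columns requires 2·y_lathe time + 2·y_mill time = 26, 2·y_lathe time + 6·y_mill time = 46.
→ y_lathe time = 8 and y_mill time = 5.
Reduced cost of housings: c₃ − yᵀa₃ = 9.5 − (8·1 + 5·2) = 9.5 − 18 = -8.5.

-8.5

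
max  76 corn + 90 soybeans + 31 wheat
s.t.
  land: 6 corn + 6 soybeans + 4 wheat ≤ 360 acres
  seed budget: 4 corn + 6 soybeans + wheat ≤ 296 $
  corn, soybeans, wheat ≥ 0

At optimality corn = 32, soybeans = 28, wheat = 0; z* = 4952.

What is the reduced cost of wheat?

-8

Check each constraint at x*: land 360/360 (tight); seed budget 296/296 (tight).
Dual feasibility on the basic columns requires 6·y_land + 4·y_seed budget = 76, 6·y_land + 6·y_seed budget = 90.
This yields shadow prices y_land = 8, y_seed budget = 7.
Reduced cost of wheat: c₃ − yᵀa₃ = 31 − (8·4 + 7·1) = 31 − 39 = -8.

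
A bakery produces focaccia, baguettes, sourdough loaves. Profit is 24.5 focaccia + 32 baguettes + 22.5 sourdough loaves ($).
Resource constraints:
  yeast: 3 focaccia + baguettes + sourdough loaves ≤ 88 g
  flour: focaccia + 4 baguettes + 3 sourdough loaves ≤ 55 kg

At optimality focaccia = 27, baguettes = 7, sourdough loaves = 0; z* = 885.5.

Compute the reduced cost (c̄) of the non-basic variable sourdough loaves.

At the optimum: yeast uses 88 of 88 (binding); flour uses 55 of 55 (binding).
The binding rows give the dual system: 3·y_yeast + 1·y_flour = 24.5 and 1·y_yeast + 4·y_flour = 32.
→ y_yeast = 6 and y_flour = 6.5.
Reduced cost of sourdough loaves: c₃ − yᵀa₃ = 22.5 − (6·1 + 6.5·3) = 22.5 − 25.5 = -3.

-3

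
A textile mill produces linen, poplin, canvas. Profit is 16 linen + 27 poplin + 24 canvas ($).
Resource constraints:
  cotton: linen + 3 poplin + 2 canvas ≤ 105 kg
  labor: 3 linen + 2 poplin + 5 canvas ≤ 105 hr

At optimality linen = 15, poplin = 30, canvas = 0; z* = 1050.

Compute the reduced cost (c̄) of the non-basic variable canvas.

Both cotton and labor are binding at x*.
Dual feasibility on the basic columns requires 1·y_cotton + 3·y_labor = 16, 3·y_cotton + 2·y_labor = 27.
→ y_cotton = 7 and y_labor = 3.
Reduced cost of canvas: c₃ − yᵀa₃ = 24 − (7·2 + 3·5) = 24 − 29 = -5.

-5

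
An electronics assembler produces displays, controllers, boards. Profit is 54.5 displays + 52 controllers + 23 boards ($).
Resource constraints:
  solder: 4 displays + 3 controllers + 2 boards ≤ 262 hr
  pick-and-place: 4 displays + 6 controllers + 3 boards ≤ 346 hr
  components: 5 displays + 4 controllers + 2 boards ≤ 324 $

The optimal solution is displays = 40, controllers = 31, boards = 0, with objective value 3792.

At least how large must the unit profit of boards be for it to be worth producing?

Check each constraint at x*: solder 253/262 (slack 9); pick-and-place 346/346 (tight); components 324/324 (tight).
Slack constraints have shadow price 0 (complementary slackness).
The binding rows give the dual system: 4·y_pick-and-place + 5·y_components = 54.5 and 6·y_pick-and-place + 4·y_components = 52.
Solving: y_pick-and-place = 3, y_components = 8.5.
boards enters the basis when its profit ≥ yᵀa₃ = 3·3 + 8.5·2 = 26.

26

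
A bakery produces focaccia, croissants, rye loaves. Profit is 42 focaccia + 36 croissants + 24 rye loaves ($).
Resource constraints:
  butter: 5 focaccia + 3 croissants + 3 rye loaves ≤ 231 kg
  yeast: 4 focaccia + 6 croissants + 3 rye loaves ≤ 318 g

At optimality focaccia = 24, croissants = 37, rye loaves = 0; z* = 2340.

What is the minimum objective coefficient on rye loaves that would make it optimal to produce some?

At the optimum: butter uses 231 of 231 (binding); yeast uses 318 of 318 (binding).
From A_Bᵀ y = c: 5·y_butter + 4·y_yeast = 42; 3·y_butter + 6·y_yeast = 36.
This yields shadow prices y_butter = 6, y_yeast = 3.
rye loaves enters the basis when its profit ≥ yᵀa₃ = 6·3 + 3·3 = 27.

27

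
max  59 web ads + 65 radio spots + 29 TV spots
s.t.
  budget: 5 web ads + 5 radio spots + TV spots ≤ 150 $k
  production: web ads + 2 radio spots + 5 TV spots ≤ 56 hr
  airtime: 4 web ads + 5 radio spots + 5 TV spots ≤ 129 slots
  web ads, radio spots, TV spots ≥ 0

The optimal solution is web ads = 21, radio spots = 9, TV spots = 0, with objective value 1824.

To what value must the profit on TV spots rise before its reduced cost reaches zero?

At the optimum: budget uses 150 of 150 (binding); production uses 39 of 56 (slack = 17); airtime uses 129 of 129 (binding).
Since production is not tight, its dual is 0.
The binding rows give the dual system: 5·y_budget + 4·y_airtime = 59 and 5·y_budget + 5·y_airtime = 65.
Solving: y_budget = 7, y_airtime = 6.
TV spots enters the basis when its profit ≥ yᵀa₃ = 7·1 + 6·5 = 37.

37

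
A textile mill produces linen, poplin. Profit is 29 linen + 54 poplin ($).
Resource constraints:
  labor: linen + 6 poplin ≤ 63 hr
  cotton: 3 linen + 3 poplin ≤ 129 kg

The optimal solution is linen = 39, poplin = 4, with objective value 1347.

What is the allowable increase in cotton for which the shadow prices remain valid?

60

Binding constraints: labor, cotton. The basis is B = [[1,6],[3,3]] with det -15.
Per unit increase in cotton, x* moves by d = (0.4, -0.0667).
The basis stays optimal until poplin reaches 0; allowable increase = 60 kg.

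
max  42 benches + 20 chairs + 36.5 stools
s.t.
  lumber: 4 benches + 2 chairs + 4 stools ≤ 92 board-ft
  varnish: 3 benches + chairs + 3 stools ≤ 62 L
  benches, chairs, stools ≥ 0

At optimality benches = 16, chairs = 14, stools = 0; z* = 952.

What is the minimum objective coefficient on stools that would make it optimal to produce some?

42

Both lumber and varnish are binding at x*.
From A_Bᵀ y = c: 4·y_lumber + 3·y_varnish = 42; 2·y_lumber + 1·y_varnish = 20.
This yields shadow prices y_lumber = 9, y_varnish = 2.
stools enters the basis when its profit ≥ yᵀa₃ = 9·4 + 2·3 = 42.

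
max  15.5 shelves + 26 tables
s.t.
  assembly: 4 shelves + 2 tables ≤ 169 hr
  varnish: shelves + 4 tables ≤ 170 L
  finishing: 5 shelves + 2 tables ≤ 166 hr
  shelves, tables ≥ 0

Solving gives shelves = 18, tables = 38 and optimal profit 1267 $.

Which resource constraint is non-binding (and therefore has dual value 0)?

assembly: 148/169 (slack 21)
varnish: 170/170 (binding)
finishing: 166/166 (binding)
By complementary slackness, a constraint with positive slack has shadow price 0 → assembly.

assembly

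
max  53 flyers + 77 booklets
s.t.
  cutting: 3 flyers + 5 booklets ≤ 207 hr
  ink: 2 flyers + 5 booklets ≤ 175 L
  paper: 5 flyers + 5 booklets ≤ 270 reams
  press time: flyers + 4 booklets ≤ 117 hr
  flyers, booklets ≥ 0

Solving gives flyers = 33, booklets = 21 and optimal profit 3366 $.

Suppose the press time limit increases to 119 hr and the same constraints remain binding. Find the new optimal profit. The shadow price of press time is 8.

3382

Δb = 2, so new z* = 3366 + (8)·(2) = 3366 + 16 = 3382.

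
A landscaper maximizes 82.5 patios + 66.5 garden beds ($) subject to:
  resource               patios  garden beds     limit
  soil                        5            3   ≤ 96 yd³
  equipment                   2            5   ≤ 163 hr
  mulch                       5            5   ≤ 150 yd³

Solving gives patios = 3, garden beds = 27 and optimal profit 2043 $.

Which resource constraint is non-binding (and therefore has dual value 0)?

equipment

soil: 96/96 (binding)
equipment: 141/163 (slack 22)
mulch: 150/150 (binding)
By complementary slackness, a constraint with positive slack has shadow price 0 → equipment.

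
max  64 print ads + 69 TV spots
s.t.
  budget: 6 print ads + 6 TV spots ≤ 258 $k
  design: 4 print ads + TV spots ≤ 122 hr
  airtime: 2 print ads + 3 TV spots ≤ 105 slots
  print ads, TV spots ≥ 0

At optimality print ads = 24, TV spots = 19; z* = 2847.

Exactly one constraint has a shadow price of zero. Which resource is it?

budget: 258/258 (binding)
design: 115/122 (slack 7)
airtime: 105/105 (binding)
By complementary slackness, a constraint with positive slack has shadow price 0 → design.

design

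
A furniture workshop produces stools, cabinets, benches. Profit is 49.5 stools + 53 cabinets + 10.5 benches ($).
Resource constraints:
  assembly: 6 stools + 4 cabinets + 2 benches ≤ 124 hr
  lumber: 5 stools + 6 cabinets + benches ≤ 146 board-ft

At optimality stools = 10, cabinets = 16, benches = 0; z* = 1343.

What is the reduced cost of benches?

-1

At the optimum: assembly uses 124 of 124 (binding); lumber uses 146 of 146 (binding).
The binding rows give the dual system: 6·y_assembly + 5·y_lumber = 49.5 and 4·y_assembly + 6·y_lumber = 53.
This yields shadow prices y_assembly = 2, y_lumber = 7.5.
Reduced cost of benches: c₃ − yᵀa₃ = 10.5 − (2·2 + 7.5·1) = 10.5 − 11.5 = -1.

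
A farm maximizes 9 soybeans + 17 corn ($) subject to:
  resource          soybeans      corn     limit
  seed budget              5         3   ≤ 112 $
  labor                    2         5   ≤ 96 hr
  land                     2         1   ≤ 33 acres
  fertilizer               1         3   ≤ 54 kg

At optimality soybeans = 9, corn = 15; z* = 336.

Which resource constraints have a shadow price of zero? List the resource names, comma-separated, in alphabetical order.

labor, seed budget

seed budget: 90/112 (slack 22)
labor: 93/96 (slack 3)
land: 33/33 (binding)
fertilizer: 54/54 (binding)
By complementary slackness, a constraint with positive slack has shadow price 0 → labor, seed budget.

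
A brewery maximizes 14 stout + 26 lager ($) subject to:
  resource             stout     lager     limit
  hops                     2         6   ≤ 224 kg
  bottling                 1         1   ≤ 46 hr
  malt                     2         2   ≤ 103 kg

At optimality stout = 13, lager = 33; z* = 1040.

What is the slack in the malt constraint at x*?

malt used = 2·13 + 2·33 = 92; slack = 103 − 92 = 11.

11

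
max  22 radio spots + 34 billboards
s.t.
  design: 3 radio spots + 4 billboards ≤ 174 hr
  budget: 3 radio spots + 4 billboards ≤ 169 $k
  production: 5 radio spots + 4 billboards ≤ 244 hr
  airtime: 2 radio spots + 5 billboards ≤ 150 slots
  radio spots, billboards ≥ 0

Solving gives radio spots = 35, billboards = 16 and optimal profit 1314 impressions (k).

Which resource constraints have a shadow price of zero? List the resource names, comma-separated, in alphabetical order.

design: 169/174 (slack 5)
budget: 169/169 (binding)
production: 239/244 (slack 5)
airtime: 150/150 (binding)
By complementary slackness, a constraint with positive slack has shadow price 0 → design, production.

design, production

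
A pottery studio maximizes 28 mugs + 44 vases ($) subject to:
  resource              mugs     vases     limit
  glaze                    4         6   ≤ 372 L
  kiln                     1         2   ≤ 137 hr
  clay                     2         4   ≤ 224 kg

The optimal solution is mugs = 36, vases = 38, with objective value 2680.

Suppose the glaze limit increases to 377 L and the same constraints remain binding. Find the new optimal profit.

Binding: glaze and clay. Non-binding: kiln (25 unused).
Since kiln is not tight, its dual is 0.
Dual feasibility on the basic columns requires 4·y_glaze + 2·y_clay = 28, 6·y_glaze + 4·y_clay = 44.
This yields shadow prices y_glaze = 6, y_clay = 2.
Δz = y_glaze·Δb = 6 × (5) = 30, so new z* = 2680 + 30 = 2710.

2710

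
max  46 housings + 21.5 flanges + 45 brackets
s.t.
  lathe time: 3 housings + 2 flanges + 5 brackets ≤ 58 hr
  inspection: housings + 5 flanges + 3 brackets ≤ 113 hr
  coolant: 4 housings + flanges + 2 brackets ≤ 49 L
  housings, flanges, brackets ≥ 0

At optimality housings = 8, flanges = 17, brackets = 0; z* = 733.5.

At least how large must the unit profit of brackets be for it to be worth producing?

51

At the optimum: lathe time uses 58 of 58 (binding); inspection uses 93 of 113 (slack = 20); coolant uses 49 of 49 (binding).
By complementary slackness, y = 0 for the non-binding constraint.
The binding rows give the dual system: 3·y_lathe time + 4·y_coolant = 46 and 2·y_lathe time + 1·y_coolant = 21.5.
This yields shadow prices y_lathe time = 8, y_coolant = 5.5.
brackets enters the basis when its profit ≥ yᵀa₃ = 8·5 + 5.5·2 = 51.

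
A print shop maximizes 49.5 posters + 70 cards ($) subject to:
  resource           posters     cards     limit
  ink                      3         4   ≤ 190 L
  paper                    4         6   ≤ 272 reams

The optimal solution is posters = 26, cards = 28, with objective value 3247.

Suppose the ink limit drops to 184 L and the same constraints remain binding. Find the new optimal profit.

At the optimum: ink uses 190 of 190 (binding); paper uses 272 of 272 (binding).
The binding rows give the dual system: 3·y_ink + 4·y_paper = 49.5 and 4·y_ink + 6·y_paper = 70.
→ y_ink = 8.5 and y_paper = 6.
Δz = y_ink·Δb = 8.5 × (-6) = -51, so new z* = 3247 − 51 = 3196.

3196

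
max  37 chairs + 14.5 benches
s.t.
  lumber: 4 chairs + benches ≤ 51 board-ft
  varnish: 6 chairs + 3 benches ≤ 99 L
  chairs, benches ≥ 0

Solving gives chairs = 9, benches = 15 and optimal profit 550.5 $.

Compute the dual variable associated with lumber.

4

Check each constraint at x*: lumber 51/51 (tight); varnish 99/99 (tight).
Dual feasibility on the basic columns requires 4·y_lumber + 6·y_varnish = 37, 1·y_lumber + 3·y_varnish = 14.5.
→ y_lumber = 4 and y_varnish = 3.5.
Shadow price of lumber = 4.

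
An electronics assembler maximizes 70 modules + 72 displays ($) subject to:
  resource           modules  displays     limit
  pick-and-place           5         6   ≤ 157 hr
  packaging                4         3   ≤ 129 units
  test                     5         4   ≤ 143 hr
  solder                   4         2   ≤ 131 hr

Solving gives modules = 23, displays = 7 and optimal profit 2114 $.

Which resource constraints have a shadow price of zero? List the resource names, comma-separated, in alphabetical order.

pick-and-place: 157/157 (binding)
packaging: 113/129 (slack 16)
test: 143/143 (binding)
solder: 106/131 (slack 25)
By complementary slackness, a constraint with positive slack has shadow price 0 → packaging, solder.

packaging, solder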